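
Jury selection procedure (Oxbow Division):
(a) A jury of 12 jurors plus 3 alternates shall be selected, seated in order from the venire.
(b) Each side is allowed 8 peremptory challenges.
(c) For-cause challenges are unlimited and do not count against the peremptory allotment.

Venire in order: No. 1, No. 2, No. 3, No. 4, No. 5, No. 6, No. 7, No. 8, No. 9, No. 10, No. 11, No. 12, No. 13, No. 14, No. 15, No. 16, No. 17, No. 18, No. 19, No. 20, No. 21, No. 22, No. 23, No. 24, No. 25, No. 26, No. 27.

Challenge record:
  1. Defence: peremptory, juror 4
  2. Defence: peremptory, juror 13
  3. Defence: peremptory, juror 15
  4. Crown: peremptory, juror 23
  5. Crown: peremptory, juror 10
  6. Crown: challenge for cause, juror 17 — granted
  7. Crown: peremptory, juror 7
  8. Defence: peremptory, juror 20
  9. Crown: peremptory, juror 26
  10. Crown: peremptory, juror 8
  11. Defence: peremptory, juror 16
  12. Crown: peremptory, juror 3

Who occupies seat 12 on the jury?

22

Removed: #3, #4, #7, #8, #10, #13, #15, #16, #17, #20, #23, #26.
Seating in order: seats 1–12 → #1, #2, #5, #6, #9, #11, #12, #14, #18, #19, #21, #22; alternates → #24, #25, #27.
So seat 12 is #22.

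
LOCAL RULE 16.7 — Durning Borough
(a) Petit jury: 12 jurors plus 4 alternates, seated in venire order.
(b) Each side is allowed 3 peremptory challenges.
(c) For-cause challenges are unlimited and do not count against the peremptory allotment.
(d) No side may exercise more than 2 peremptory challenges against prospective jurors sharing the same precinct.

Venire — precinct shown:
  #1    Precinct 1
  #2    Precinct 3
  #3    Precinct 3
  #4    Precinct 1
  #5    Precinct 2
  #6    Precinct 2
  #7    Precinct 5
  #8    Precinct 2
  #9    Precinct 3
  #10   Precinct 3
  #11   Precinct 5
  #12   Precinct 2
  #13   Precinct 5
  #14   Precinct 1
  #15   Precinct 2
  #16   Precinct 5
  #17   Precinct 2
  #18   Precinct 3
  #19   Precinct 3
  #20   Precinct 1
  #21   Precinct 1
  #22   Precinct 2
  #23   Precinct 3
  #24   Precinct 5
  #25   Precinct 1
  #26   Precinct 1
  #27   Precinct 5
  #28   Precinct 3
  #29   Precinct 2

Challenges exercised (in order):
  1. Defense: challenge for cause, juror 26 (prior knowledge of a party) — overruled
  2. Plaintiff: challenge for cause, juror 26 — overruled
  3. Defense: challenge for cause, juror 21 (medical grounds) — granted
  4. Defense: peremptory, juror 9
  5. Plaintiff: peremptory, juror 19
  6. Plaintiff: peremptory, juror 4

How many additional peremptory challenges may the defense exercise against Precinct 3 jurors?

Defense peremptories so far: #9 — 1 of 3 used, 2 left overall.
Against Precinct 3: #9 — 1 used; per-precinct cap 2 leaves 1.
Binding limit: min(2, 1) = 1.

1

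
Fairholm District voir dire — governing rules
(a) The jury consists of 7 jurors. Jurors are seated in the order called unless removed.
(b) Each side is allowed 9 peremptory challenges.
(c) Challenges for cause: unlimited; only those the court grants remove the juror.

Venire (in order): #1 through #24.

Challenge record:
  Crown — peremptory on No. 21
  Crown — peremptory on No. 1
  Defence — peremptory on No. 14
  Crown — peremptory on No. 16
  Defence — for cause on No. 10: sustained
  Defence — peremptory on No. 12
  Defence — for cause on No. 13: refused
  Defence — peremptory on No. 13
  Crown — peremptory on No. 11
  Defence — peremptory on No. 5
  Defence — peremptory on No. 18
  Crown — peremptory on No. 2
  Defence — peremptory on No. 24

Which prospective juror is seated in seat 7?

15

Removed: #1, #2, #5, #10, #11, #12, #13, #14, #16, #18, #21, #24.
Seating in order: seats 1–7 → #3, #4, #6, #7, #8, #9, #15.
So seat 7 is #15.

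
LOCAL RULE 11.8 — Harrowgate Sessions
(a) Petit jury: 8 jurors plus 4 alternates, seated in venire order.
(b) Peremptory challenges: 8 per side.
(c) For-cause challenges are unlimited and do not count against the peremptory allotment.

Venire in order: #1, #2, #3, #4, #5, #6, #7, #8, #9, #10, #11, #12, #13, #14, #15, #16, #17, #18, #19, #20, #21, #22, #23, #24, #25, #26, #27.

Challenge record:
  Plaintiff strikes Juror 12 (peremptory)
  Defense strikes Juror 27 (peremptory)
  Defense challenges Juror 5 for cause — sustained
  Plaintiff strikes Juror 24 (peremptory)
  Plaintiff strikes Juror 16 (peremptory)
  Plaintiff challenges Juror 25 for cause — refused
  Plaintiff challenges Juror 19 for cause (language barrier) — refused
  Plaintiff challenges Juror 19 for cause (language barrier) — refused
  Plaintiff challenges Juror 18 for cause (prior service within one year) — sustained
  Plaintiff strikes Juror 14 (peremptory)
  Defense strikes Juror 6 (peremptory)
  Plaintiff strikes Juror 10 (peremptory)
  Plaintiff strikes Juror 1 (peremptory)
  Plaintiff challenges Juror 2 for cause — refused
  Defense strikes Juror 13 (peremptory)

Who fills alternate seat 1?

Removed: #1, #5, #6, #10, #12, #13, #14, #16, #18, #24, #27. (#2, #19, #25 stay — for-cause denied.)
Seating in order: seats 1–8 → #2, #3, #4, #7, #8, #9, #11, #15; alternates → #17, #19, #20, #21.
So alternate 1 is #17.

17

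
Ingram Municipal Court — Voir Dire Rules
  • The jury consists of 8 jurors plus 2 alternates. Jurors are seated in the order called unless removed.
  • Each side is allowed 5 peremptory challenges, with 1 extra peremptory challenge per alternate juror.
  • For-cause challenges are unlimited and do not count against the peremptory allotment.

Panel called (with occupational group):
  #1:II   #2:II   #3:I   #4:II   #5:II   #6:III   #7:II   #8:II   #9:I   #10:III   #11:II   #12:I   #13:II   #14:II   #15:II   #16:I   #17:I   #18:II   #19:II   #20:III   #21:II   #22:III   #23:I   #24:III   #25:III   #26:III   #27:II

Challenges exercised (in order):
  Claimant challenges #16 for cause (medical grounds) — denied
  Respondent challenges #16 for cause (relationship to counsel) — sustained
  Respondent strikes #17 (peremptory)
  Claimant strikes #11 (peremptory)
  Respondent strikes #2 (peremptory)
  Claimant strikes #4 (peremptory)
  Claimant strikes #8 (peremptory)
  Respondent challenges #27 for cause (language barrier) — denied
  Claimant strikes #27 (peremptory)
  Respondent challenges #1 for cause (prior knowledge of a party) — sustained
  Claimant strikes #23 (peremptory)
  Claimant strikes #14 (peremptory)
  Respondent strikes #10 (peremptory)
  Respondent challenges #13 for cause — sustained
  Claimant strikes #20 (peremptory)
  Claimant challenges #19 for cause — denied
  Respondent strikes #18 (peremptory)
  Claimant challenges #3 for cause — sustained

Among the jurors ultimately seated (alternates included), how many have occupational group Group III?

3

Removed: #1, #2, #3, #4, #8, #10, #11, #13, #14, #16, #17, #18, #20, #23, #27.
Seated (10 incl. alternates): #5, #6, #7, #9, #12, #15, #19, #21, #22, #24.
Of those, in Group III: #6, #22, #24 → 3.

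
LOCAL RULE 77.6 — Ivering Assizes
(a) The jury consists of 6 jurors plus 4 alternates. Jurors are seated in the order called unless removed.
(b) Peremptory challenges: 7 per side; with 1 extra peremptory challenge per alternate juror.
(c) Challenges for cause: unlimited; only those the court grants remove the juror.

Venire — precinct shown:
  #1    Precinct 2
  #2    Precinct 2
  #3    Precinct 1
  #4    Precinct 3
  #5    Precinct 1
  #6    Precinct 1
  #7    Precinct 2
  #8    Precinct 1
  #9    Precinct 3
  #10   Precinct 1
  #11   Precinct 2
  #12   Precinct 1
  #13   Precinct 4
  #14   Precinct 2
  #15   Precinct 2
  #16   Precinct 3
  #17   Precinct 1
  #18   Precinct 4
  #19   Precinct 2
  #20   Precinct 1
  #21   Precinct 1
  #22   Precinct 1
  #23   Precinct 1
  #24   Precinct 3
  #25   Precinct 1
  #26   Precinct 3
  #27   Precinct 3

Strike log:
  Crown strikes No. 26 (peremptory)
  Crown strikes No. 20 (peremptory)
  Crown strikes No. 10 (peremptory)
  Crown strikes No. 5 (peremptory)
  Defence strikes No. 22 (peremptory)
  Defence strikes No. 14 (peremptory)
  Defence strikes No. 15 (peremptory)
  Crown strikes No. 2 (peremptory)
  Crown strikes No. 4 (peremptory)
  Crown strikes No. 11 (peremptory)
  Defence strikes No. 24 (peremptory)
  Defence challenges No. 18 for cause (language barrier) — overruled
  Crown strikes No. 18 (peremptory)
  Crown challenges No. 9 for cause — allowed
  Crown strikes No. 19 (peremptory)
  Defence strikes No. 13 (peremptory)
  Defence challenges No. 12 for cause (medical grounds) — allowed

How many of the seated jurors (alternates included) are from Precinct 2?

Removed: #2, #4, #5, #9, #10, #11, #12, #13, #14, #15, #18, #19, #20, #22, #24, #26.
Seated (10 incl. alternates): #1, #3, #6, #7, #8, #16, #17, #21, #23, #25.
Of those, in Precinct 2: #1, #7 → 2.

2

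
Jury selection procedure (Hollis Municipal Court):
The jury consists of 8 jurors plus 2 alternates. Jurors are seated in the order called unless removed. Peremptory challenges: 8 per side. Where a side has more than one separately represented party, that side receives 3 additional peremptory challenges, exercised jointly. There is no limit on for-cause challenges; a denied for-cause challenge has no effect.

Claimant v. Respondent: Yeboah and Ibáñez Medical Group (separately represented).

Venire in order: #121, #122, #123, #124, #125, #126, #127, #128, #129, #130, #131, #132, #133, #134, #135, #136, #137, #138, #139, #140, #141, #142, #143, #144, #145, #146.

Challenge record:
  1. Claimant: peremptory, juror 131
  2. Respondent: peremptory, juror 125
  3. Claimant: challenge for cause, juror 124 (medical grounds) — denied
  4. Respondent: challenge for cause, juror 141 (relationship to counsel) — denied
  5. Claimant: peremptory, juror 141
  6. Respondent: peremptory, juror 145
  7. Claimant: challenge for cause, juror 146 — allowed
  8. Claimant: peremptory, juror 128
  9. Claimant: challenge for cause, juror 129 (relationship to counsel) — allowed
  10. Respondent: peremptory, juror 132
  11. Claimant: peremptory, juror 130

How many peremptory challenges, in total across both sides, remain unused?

Claimant allotment: 8. Respondent allotment: 8 base + 3 multi-party = 11.
Claimant peremptories used: #131, #141, #128, #130 — 4 (for-cause on #124, #146, #129 don't count).
Respondent peremptories used: #125, #145, #132 — 3 (the for-cause on #141 doesn't count).
Remaining: (8 − 4) + (11 − 3) = 12.

12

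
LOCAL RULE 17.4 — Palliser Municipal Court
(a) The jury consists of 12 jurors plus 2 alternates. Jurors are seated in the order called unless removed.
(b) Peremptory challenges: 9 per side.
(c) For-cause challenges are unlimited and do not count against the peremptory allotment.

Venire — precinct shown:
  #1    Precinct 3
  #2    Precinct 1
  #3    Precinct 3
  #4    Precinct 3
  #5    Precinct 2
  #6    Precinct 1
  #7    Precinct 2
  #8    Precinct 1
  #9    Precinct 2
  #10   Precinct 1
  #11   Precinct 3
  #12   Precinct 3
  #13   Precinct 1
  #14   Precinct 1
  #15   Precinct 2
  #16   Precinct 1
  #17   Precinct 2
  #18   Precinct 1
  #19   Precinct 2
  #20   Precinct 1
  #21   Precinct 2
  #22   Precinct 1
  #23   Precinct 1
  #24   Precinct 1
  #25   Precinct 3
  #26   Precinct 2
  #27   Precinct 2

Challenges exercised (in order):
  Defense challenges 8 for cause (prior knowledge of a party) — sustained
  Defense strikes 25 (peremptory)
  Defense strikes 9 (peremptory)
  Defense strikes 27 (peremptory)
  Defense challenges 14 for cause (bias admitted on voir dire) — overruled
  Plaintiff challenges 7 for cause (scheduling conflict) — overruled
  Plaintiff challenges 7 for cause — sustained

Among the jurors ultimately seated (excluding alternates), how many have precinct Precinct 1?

5

Removed: #7, #8, #9, #25, #27.
Seated jurors 1–12: #1, #2, #3, #4, #5, #6, #10, #11, #12, #13, #14, #15 (alternates #16, #17 not counted).
Of those, in Precinct 1: #2, #6, #10, #13, #14 → 5.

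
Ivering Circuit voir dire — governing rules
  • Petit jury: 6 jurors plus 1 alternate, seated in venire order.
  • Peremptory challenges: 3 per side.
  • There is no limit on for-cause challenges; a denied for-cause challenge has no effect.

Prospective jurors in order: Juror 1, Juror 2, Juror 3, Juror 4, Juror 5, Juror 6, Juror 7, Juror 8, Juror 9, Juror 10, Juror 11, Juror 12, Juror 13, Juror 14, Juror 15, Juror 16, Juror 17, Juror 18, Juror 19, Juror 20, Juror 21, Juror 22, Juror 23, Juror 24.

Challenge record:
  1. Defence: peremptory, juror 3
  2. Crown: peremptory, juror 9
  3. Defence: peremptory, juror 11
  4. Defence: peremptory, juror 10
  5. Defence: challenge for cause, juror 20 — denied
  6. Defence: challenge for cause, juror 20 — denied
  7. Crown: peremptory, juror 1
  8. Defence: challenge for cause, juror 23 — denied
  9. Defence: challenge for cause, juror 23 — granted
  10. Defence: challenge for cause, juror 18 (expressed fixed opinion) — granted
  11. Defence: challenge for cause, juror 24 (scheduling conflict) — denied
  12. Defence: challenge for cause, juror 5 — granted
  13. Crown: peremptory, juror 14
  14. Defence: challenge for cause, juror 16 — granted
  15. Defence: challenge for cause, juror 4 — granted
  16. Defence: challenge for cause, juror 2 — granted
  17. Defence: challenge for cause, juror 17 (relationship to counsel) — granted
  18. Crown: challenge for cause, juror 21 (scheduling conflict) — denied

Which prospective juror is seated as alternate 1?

19

Removed: #1, #2, #3, #4, #5, #9, #10, #11, #14, #16, #17, #18, #23. (#20, #21, #24 stay — for-cause denied.)
Filling seats in venire order through position 7: #6, #7, #8, #12, #13, #15, #19.
So alternate 1 is #19.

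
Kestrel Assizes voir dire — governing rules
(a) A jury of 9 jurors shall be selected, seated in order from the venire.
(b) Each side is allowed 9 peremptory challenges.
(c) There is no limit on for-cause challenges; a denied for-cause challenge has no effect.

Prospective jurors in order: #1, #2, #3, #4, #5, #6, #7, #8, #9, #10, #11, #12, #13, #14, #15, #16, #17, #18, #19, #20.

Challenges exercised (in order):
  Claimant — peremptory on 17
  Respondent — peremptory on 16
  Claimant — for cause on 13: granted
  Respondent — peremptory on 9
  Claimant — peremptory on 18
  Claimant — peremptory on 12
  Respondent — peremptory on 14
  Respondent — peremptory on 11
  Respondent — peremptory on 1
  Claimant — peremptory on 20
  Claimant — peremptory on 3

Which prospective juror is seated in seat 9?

19

Removed: #1, #3, #9, #11, #12, #13, #14, #16, #17, #18, #20.
Filling seats in venire order through position 9: #2, #4, #5, #6, #7, #8, #10, #15, #19.
So seat 9 is #19.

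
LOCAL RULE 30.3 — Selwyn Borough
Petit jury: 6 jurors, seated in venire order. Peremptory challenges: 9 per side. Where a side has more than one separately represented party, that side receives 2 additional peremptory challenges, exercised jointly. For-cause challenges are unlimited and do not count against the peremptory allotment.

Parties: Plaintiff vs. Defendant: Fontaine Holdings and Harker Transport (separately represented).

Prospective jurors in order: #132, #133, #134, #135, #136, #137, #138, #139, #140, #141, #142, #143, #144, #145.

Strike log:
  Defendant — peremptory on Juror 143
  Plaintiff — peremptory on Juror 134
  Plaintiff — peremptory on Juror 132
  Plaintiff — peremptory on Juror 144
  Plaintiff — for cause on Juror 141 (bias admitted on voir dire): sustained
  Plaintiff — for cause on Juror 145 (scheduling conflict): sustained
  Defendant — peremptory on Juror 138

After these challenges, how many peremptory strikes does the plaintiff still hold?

Plaintiff allotment: 9.
Plaintiff peremptories used: #134, #132, #144 — 3 (for-cause on #141, #145 don't count).
Remaining: 9 − 3 = 6.

6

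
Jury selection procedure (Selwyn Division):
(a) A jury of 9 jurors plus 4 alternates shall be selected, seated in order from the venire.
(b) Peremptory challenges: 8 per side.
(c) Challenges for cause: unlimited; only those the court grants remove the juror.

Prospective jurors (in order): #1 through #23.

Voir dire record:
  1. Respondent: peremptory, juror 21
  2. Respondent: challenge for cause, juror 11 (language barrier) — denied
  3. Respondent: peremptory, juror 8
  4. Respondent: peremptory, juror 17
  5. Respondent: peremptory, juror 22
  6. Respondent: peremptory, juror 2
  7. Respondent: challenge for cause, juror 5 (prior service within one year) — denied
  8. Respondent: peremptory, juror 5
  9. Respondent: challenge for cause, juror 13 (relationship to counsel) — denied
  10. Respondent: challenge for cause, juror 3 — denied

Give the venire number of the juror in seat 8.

11

Removed: #2, #5, #8, #17, #21, #22. (#3, #11, #13 stay — for-cause denied.)
Seating in order: seats 1–9 → #1, #3, #4, #6, #7, #9, #10, #11, #12; alternates → #13, #14, #15, #16.
So seat 8 is #11.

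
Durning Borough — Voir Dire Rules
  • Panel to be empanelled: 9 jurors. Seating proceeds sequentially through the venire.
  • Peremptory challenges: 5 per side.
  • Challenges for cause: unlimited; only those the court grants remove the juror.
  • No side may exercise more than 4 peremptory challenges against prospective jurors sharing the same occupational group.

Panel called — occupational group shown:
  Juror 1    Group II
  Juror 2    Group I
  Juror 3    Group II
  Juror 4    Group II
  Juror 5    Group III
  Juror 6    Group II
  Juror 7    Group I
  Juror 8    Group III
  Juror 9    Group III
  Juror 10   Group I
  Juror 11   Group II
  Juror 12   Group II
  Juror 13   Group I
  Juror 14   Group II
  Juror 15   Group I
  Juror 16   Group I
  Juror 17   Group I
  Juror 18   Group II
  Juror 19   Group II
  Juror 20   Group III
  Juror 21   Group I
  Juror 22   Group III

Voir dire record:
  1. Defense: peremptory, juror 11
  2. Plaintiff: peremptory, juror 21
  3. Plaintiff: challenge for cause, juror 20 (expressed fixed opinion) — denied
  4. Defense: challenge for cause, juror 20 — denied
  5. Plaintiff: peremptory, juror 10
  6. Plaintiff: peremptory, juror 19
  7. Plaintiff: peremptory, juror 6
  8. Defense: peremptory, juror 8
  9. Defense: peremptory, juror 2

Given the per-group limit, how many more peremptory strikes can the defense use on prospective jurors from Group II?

2

Defense peremptories so far: #11, #8, #2 — 3 of 5 used, 2 left overall.
Against Group II: #11 — 1 used; per-group cap 4 leaves 3.
Binding limit: min(2, 3) = 2.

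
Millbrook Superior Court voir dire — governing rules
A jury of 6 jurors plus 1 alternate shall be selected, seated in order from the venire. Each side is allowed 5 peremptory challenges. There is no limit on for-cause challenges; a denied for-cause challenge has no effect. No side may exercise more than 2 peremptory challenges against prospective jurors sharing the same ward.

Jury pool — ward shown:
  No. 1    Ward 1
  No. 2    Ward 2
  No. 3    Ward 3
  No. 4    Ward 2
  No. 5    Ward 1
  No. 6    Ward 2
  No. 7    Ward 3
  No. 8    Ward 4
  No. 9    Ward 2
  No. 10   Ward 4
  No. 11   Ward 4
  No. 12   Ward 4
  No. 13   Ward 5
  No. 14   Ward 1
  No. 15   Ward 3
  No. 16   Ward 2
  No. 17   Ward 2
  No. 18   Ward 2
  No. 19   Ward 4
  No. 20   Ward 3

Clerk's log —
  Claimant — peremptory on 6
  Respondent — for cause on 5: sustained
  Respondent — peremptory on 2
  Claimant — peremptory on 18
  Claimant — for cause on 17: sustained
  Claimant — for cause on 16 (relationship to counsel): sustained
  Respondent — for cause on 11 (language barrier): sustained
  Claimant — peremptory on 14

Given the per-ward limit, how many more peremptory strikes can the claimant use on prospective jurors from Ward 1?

Claimant peremptories so far: #6, #18, #14 — 3 of 5 used, 2 left overall.
Against Ward 1: #14 — 1 used; per-ward cap 2 leaves 1.
Binding limit: min(2, 1) = 1.

1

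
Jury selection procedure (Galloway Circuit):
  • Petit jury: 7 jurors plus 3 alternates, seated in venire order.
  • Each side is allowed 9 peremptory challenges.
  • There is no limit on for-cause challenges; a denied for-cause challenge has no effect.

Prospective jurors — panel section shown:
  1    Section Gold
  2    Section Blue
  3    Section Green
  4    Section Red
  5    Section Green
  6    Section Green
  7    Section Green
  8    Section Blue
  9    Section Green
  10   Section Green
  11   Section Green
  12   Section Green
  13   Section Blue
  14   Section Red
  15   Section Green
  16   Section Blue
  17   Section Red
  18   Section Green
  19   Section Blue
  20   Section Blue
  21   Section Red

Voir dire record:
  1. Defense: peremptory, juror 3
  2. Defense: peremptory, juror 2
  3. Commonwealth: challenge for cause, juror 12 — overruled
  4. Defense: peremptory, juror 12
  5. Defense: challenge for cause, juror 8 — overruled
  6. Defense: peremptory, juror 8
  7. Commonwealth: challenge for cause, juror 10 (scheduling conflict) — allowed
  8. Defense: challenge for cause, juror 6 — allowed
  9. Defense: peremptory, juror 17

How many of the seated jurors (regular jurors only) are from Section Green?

4

Removed: #2, #3, #6, #8, #10, #12, #17.
Seated jurors 1–7: #1, #4, #5, #7, #9, #11, #13 (alternates #14, #15, #16 not counted).
Of those, in Section Green: #5, #7, #9, #11 → 4.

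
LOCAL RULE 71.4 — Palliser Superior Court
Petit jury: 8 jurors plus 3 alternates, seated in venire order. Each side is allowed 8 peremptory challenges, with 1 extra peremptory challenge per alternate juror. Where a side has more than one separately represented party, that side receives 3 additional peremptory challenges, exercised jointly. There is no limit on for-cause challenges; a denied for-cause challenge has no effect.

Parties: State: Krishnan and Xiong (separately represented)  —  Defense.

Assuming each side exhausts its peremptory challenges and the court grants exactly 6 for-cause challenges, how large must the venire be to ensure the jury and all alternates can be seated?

42

Seats to fill: 8 + 3 alternates = 11.
Peremptories — State: 8 + 1×3 + 3 = 14; Defense: 8 + 1×3 = 11; total 25.
For-cause removals: 6.
Minimum venire: 11 + 25 + 6 = 42.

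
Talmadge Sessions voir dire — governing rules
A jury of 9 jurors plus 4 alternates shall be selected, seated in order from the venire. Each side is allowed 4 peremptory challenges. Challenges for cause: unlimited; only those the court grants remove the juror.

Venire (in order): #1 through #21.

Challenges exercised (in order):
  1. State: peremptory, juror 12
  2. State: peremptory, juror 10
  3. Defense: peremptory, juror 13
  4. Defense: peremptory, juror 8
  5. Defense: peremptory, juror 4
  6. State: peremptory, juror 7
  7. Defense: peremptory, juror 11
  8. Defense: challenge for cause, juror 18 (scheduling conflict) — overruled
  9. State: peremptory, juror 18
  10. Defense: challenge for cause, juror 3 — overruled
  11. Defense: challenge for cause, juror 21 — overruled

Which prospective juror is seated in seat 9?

Removed: #4, #7, #8, #10, #11, #12, #13, #18. (#3, #21 stay — for-cause denied.)
Seating in order: seats 1–9 → #1, #2, #3, #5, #6, #9, #14, #15, #16; alternates → #17, #19, #20, #21.
So seat 9 is #16.

16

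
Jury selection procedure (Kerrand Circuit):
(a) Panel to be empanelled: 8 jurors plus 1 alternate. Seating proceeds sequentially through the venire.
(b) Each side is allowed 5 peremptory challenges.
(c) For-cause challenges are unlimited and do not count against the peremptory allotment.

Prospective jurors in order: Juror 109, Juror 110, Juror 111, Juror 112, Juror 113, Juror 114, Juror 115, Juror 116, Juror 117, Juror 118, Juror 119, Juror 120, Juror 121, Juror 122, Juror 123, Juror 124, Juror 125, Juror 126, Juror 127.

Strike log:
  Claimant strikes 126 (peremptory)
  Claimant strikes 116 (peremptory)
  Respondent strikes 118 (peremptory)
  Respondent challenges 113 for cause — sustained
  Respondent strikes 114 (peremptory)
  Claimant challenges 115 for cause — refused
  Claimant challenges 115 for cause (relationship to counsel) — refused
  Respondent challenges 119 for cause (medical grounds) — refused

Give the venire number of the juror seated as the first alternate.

Removed: #113, #114, #116, #118, #126. (#115, #119 stay — for-cause denied.)
Seating in order: seats 1–8 → #109, #110, #111, #112, #115, #117, #119, #120; alternates → #121.
So alternate 1 is #121.

121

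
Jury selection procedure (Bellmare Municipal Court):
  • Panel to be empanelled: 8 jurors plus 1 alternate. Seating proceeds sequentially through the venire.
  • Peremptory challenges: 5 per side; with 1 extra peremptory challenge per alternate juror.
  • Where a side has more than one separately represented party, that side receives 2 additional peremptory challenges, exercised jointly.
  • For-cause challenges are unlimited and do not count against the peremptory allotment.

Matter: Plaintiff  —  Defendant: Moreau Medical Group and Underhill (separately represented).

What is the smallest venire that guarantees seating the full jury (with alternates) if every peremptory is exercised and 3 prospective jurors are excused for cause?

Seats to fill: 8 + 1 alternates = 9.
Peremptories — Plaintiff: 5 + 1×1 = 6; Defendant: 5 + 1×1 + 2 = 8; total 14.
For-cause removals: 3.
Minimum venire: 9 + 14 + 3 = 26.

26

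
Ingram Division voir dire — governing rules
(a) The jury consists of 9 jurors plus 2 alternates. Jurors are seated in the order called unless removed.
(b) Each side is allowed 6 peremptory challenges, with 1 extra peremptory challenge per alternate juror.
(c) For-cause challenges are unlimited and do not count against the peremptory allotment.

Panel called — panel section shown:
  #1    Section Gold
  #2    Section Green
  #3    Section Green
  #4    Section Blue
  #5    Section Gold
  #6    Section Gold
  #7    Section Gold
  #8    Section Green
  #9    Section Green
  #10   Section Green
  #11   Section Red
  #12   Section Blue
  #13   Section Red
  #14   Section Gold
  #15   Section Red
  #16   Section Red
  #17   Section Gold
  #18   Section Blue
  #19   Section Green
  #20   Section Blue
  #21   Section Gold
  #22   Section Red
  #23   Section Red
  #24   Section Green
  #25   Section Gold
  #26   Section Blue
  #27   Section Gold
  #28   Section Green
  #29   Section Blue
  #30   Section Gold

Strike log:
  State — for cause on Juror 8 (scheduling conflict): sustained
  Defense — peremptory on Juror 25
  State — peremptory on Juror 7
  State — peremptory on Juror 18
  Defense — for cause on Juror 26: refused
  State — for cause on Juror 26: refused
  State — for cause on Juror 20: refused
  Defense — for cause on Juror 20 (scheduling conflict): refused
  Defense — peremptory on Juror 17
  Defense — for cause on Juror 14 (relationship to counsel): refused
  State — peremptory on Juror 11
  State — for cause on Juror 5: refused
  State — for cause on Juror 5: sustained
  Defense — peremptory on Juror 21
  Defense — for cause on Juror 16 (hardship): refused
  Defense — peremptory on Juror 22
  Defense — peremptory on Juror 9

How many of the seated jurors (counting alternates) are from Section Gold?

3

Removed: #5, #7, #8, #9, #11, #17, #18, #21, #22, #25.
Seated (11 incl. alternates): #1, #2, #3, #4, #6, #10, #12, #13, #14, #15, #16.
Of those, in Section Gold: #1, #6, #14 → 3.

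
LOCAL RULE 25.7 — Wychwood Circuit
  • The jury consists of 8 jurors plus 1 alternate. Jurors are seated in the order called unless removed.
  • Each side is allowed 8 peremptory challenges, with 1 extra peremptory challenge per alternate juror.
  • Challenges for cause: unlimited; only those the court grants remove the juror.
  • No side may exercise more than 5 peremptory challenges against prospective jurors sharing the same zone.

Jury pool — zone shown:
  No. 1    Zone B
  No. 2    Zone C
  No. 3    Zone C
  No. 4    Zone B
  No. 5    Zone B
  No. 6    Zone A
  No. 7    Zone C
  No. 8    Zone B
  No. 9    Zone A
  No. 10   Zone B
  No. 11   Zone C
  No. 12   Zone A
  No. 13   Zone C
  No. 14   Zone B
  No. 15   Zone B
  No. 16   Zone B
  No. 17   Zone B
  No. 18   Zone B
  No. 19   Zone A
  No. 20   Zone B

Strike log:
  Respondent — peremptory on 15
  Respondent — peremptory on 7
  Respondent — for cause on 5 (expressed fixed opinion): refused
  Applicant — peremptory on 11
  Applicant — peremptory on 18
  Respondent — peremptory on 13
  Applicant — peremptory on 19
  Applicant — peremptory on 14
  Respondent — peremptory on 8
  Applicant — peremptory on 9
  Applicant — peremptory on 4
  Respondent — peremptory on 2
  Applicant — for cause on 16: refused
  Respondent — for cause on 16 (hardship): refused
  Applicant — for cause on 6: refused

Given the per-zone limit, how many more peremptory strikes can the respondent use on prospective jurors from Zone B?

3

Respondent peremptories so far: #15, #7, #13, #8, #2 — 5 of 9 used, 4 left overall.
Against Zone B: #15, #8 — 2 used; per-zone cap 5 leaves 3.
Binding limit: min(4, 3) = 3.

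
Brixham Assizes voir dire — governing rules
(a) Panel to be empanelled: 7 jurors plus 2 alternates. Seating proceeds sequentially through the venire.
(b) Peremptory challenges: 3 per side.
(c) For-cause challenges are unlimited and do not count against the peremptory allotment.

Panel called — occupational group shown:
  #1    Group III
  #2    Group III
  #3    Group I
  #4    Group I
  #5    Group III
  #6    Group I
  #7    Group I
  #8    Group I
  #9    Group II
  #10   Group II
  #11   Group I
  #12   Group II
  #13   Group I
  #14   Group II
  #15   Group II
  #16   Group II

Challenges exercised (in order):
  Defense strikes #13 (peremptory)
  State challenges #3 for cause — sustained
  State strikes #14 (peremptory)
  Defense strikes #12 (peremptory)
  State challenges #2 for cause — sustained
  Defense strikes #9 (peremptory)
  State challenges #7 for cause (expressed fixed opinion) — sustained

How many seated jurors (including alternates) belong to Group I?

4

Removed: #2, #3, #7, #9, #12, #13, #14.
Seated (9 incl. alternates): #1, #4, #5, #6, #8, #10, #11, #15, #16.
Of those, in Group I: #4, #6, #8, #11 → 4.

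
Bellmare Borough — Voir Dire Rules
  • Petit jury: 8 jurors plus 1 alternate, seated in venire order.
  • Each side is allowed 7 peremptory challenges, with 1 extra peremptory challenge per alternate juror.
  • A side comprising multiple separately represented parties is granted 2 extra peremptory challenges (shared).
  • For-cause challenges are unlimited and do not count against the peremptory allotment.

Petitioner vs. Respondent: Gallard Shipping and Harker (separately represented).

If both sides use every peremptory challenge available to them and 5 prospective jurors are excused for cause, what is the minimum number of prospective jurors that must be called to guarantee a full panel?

32

Seats to fill: 8 + 1 alternates = 9.
Peremptories — Petitioner: 7 + 1×1 = 8; Respondent: 7 + 1×1 + 2 = 10; total 18.
For-cause removals: 5.
Minimum venire: 9 + 18 + 5 = 32.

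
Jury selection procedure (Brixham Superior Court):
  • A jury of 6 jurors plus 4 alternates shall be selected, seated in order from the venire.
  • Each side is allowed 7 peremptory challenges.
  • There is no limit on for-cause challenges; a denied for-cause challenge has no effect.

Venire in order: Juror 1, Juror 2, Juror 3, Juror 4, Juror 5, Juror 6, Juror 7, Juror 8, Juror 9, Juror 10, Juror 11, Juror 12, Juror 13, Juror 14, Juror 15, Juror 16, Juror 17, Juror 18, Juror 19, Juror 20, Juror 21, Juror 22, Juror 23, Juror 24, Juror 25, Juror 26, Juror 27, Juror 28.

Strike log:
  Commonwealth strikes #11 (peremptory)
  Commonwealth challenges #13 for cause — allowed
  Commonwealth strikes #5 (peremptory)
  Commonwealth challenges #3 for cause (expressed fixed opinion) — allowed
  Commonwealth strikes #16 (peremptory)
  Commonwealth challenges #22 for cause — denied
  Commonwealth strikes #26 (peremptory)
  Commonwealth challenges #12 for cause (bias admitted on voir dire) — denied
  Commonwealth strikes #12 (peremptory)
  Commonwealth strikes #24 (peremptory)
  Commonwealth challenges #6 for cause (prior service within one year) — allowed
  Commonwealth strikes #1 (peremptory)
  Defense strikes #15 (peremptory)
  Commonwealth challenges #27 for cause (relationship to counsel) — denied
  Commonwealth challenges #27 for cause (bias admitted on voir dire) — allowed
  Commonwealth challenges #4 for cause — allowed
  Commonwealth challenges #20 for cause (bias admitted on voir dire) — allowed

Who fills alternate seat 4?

Removed: #1, #3, #4, #5, #6, #11, #12, #13, #15, #16, #20, #24, #26, #27. (#22 stays — for-cause denied.)
Filling seats in venire order through position 10: #2, #7, #8, #9, #10, #14, #17, #18, #19, #21.
So alternate 4 is #21.

21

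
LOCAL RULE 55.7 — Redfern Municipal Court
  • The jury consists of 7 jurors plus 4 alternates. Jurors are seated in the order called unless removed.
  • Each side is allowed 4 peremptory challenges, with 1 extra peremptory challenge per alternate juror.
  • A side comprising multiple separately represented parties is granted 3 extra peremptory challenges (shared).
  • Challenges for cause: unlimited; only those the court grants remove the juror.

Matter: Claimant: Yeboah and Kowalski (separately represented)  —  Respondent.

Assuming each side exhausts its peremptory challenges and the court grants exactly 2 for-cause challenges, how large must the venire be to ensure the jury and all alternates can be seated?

32

Seats to fill: 7 + 4 alternates = 11.
Peremptories — Claimant: 4 + 1×4 + 3 = 11; Respondent: 4 + 1×4 = 8; total 19.
For-cause removals: 2.
Minimum venire: 11 + 19 + 2 = 32.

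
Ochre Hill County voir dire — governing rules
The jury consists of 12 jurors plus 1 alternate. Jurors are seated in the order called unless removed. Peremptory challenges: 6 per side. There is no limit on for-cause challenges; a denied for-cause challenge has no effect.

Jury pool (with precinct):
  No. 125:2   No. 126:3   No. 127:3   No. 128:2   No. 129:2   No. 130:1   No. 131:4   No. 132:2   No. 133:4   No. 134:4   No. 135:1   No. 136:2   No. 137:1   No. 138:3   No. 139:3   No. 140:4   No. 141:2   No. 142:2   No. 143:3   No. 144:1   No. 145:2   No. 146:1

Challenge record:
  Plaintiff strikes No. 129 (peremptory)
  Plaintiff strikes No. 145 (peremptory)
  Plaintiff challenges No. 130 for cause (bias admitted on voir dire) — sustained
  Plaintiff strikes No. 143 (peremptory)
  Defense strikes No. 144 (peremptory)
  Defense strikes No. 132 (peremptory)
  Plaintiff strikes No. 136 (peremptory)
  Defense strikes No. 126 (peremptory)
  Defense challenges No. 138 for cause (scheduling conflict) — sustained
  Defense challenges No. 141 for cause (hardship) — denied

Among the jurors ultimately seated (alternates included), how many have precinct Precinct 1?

3

Removed: #126, #129, #130, #132, #136, #138, #143, #144, #145.
Seated (13 incl. alternates): #125, #127, #128, #131, #133, #134, #135, #137, #139, #140, #141, #142, #146.
Of those, in Precinct 1: #135, #137, #146 → 3.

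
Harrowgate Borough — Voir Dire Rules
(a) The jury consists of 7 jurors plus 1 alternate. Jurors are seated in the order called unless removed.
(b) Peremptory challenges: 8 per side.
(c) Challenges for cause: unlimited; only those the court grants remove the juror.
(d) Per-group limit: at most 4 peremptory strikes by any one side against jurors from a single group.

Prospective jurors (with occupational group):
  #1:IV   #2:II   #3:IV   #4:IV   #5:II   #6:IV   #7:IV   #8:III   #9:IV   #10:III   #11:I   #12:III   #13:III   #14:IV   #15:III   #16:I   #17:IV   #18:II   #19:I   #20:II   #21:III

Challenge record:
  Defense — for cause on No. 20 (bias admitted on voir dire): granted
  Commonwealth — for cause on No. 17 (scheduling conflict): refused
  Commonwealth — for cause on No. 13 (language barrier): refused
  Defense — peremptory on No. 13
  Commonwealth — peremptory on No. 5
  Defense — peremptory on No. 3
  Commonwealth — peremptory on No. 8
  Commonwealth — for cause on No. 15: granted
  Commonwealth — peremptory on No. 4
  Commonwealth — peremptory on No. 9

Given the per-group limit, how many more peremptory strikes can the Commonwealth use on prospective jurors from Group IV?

2

Commonwealth peremptories so far: #5, #8, #4, #9 — 4 of 8 used, 4 left overall.
Against Group IV: #4, #9 — 2 used; per-group cap 4 leaves 2.
Binding limit: min(4, 2) = 2.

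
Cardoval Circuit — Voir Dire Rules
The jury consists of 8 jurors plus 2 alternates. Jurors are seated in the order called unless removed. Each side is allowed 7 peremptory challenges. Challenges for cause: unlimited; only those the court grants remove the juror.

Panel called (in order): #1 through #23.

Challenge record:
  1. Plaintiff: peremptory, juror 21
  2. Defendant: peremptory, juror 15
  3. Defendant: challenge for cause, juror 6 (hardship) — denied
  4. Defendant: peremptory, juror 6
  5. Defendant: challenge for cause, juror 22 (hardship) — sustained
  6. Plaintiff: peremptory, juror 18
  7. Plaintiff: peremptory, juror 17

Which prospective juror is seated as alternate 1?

Removed: #6, #15, #17, #18, #21, #22.
Seating in order: seats 1–8 → #1, #2, #3, #4, #5, #7, #8, #9; alternates → #10, #11.
So alternate 1 is #10.

10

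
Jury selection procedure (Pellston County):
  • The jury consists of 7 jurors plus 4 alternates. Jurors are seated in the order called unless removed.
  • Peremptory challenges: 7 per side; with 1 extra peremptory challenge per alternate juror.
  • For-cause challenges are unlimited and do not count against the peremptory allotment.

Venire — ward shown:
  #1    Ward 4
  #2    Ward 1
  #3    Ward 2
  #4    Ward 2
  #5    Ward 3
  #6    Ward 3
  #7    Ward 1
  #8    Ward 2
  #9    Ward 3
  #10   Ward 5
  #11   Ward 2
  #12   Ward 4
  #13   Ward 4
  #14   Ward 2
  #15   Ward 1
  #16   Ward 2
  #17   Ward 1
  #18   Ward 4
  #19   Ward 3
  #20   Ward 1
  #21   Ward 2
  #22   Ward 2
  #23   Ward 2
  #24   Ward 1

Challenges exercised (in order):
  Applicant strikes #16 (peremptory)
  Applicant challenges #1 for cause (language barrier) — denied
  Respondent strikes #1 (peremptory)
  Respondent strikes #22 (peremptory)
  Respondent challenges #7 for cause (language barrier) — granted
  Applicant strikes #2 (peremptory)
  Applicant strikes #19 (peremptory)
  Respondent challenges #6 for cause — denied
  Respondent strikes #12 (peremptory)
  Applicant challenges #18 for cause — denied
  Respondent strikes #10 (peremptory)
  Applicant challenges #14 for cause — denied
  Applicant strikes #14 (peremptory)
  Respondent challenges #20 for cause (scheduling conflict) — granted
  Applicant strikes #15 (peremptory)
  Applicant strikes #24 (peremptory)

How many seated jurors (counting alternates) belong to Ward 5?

0

Removed: #1, #2, #7, #10, #12, #14, #15, #16, #19, #20, #22, #24.
Seated (11 incl. alternates): #3, #4, #5, #6, #8, #9, #11, #13, #17, #18, #21.
None of those are in Ward 5 → 0.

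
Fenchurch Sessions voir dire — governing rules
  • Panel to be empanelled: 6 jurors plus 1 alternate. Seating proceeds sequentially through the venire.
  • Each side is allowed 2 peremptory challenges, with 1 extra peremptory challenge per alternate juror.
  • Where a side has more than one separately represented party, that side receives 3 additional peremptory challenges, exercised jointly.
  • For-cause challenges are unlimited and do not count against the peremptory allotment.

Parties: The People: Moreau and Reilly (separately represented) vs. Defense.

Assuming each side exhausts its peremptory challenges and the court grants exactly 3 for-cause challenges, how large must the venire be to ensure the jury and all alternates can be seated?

Seats to fill: 6 + 1 alternates = 7.
Peremptories — The People: 2 + 1×1 + 3 = 6; Defense: 2 + 1×1 = 3; total 9.
For-cause removals: 3.
Minimum venire: 7 + 9 + 3 = 19.

19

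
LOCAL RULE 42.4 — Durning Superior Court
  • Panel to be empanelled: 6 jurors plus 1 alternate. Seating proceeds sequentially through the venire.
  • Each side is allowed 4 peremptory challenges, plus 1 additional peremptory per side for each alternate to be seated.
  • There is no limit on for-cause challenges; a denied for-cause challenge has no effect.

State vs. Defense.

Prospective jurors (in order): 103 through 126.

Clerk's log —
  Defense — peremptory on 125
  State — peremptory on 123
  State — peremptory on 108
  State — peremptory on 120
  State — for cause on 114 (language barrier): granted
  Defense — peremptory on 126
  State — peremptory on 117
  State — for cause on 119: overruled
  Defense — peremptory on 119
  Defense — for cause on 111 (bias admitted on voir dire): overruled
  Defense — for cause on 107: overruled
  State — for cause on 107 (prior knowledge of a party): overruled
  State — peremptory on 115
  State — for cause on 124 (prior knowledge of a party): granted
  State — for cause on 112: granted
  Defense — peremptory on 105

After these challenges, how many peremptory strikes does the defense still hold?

Defense allotment: 4 base + 1 × 1 alternate = 5.
Defense peremptories used: #125, #126, #119, #105 — 4 (for-cause on #111, #107 don't count).
Remaining: 5 − 4 = 1.

1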